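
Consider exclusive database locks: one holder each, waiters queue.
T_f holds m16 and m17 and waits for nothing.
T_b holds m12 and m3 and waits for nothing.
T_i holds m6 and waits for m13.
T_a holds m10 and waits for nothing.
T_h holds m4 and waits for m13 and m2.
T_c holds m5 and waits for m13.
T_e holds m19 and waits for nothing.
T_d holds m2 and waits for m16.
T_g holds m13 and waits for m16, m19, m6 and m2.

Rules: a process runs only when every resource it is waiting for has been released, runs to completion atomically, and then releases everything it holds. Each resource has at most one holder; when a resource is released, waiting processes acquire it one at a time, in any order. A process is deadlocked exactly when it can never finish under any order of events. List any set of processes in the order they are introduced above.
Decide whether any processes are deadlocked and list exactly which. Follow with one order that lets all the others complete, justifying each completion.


The deadlocked set is T_i, T_h, T_c and T_g.
Key observation: the wait chain closes on itself along T_i -> T_g -> T_i; T_h and T_c wait into the deadlock from upstream.
One completion order for the rest: T_f, T_b, T_a, T_e, T_d.
Walking it through:
  T_f: no waits; runs immediately, freeing m16 and m17
  T_b: no waits; runs immediately, freeing m12 and m3
  T_a: no waits; runs immediately, freeing m10
  T_e: no waits; runs immediately, freeing m19
  run T_d (all its waits — m16 — are resolved); releases m2


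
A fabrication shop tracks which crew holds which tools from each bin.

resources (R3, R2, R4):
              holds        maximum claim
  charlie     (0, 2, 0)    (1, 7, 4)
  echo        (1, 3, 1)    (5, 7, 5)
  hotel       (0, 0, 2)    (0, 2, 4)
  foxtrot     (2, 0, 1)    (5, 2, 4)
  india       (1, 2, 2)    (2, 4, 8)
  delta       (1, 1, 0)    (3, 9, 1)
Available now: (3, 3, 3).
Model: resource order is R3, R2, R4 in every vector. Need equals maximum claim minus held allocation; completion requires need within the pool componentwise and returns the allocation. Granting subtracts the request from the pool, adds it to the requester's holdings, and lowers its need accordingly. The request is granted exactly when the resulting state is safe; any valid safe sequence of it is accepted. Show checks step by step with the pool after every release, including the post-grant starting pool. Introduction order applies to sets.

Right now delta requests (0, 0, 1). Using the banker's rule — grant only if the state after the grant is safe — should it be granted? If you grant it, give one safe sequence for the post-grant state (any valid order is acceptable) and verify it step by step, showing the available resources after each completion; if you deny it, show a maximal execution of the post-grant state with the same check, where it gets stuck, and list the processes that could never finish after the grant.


DENY. Granting would leave the state unsafe.
Key observation: after hotel, foxtrot the pool peaks at (5, 3, 5), and each blocked process is short somewhere: charlie on R2; echo on R2; india on R4; delta on R2.
Pretend the grant happened; the run hotel, foxtrot goes as far as possible. Check, step by step:
  pool = (3, 3, 2)
  hotel needs (0, 2, 2) <= (3, 3, 2) -> finishes; pool += (0, 0, 2) = (3, 3, 4)
  foxtrot needs (3, 2, 3) <= (3, 3, 4) -> finishes; pool += (2, 0, 1) = (5, 3, 5)
  charlie still needs (1, 5, 4) but only (5, 3, 5) is free — short on R2
  echo still needs (4, 4, 4) but only (5, 3, 5) is free — short on R2
  india still needs (1, 2, 6) but only (5, 3, 5) is free — short on R4
  delta still needs (2, 8, 0) but only (5, 3, 5) is free — short on R2
Had the request been granted, charlie, echo, india and delta could never finish.


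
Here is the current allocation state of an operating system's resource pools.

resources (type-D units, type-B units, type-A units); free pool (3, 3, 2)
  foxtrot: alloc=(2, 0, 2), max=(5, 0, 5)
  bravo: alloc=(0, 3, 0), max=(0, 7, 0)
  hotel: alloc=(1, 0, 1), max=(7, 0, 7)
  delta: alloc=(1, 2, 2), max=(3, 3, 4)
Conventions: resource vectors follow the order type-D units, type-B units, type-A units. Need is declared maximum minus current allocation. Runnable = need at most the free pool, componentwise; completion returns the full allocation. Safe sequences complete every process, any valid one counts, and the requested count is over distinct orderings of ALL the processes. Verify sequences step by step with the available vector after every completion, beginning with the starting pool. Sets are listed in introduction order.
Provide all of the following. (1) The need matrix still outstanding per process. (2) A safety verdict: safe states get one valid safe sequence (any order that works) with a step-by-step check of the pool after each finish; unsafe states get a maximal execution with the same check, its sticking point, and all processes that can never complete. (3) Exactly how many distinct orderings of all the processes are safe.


(1) Remaining need (order type-D units, type-B units, type-A units):
  foxtrot: (3, 0, 3)
  bravo: (0, 4, 0)
  hotel: (6, 0, 6)
  delta: (2, 1, 2)
(2) SAFE — a valid safe sequence is delta, foxtrot, hotel, bravo.
Key observation: delta marks the first exact bind of the order: its need (2, 1, 2) fits the free (3, 3, 2) with zero slack on a requested resource.
Walking it through:
  pool = (3, 3, 2)
  run delta (needs (2, 1, 2), free (3, 3, 2)); after release of (1, 2, 2) the pool is (4, 5, 4)
  run foxtrot (needs (3, 0, 3), free (4, 5, 4)); after release of (2, 0, 2) the pool is (6, 5, 6)
  run hotel (needs (6, 0, 6), free (6, 5, 6)); after release of (1, 0, 1) the pool is (7, 5, 7)
  run bravo (needs (0, 4, 0), free (7, 5, 7)); after release of (0, 3, 0) the pool is (7, 8, 7)
(3) Precisely 3 of the possible complete orderings are safe sequences.


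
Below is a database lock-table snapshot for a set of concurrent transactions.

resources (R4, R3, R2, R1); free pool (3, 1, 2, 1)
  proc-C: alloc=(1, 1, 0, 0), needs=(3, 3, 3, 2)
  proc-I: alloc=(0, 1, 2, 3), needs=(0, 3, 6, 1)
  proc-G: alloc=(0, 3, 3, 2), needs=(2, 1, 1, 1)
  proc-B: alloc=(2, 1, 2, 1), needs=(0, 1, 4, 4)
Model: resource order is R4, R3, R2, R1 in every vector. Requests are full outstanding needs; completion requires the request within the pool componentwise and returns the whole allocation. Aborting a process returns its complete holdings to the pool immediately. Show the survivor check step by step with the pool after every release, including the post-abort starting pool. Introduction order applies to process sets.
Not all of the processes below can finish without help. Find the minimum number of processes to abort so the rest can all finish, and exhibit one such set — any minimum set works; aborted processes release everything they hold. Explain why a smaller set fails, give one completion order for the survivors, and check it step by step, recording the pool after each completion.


Minimum abort set: proc-B.
Key observation: the returned (2, 1, 2, 1) from proc-B is what brings proc-I — unrunnable before, under any order — into play at step 3.
Minimality: the empty abort set fails — the state is deadlocked as it stands.
One survivor order: proc-G, proc-C, proc-I. Verifying each step (post-abort pool first):
  pool = (5, 2, 4, 2)
  proc-G: need (2, 1, 1, 1) fits (5, 2, 4, 2); releases (0, 3, 3, 2), pool now (5, 5, 7, 4)
  proc-C: need (3, 3, 3, 2) fits (5, 5, 7, 4); releases (1, 1, 0, 0), pool now (6, 6, 7, 4)
  proc-I: need (0, 3, 6, 1) fits (6, 6, 7, 4); releases (0, 1, 2, 3), pool now (6, 7, 9, 7)


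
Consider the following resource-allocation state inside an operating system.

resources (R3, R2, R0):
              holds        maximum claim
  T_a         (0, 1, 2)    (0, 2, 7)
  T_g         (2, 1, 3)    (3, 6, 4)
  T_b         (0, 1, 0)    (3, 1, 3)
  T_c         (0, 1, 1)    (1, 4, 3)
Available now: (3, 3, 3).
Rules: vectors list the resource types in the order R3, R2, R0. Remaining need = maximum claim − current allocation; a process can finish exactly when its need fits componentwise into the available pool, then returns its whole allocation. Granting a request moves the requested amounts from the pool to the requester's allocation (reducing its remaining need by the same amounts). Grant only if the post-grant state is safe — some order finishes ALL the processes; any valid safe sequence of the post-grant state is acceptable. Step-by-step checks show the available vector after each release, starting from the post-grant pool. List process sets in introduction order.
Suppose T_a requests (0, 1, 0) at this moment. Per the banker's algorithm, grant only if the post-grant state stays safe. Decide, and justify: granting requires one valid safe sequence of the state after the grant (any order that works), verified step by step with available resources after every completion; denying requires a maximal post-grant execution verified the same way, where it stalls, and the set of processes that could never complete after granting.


DENY. Granting would leave the state unsafe.
Key observation: after T_b, T_c the pool peaks at (3, 4, 4), and each blocked process is short somewhere: T_a on R0; T_g on R2.
On the post-grant state, T_b, T_c is a maximal run — nothing extends it. Verifying each step:
  pool = (3, 2, 3)
  run T_b (needs (3, 0, 3), free (3, 2, 3)); after release of (0, 1, 0) the pool is (3, 3, 3)
  run T_c (needs (1, 3, 2), free (3, 3, 3)); after release of (0, 1, 1) the pool is (3, 4, 4)
  T_a cannot run: need (0, 0, 5) vs free (3, 4, 4) (insufficient R0)
  T_g cannot run: need (1, 5, 1) vs free (3, 4, 4) (insufficient R2)
Post-grant, the permanently blocked set is T_a and T_g.


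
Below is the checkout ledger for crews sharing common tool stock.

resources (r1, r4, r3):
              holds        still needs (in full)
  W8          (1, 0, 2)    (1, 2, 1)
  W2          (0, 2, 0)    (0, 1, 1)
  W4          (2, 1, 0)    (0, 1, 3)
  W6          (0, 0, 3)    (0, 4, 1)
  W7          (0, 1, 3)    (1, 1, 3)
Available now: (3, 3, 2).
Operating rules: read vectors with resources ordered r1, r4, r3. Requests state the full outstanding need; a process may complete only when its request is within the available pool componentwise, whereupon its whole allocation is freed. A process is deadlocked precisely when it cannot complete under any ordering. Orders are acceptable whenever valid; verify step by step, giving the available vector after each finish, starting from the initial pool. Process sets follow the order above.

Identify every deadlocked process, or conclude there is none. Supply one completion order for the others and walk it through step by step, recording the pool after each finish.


Nothing here is deadlocked.
Key observation: beginning at W2, releases accumulate fast enough that every process eventually fits.
A valid finishing order for the others: W2, W8, W7, W6, W4. Walking it through:
  pool = (3, 3, 2)
  run W2 (needs (0, 1, 1), free (3, 3, 2)); after release of (0, 2, 0) the pool is (3, 5, 2)
  run W8 (needs (1, 2, 1), free (3, 5, 2)); after release of (1, 0, 2) the pool is (4, 5, 4)
  run W7 (needs (1, 1, 3), free (4, 5, 4)); after release of (0, 1, 3) the pool is (4, 6, 7)
  run W6 (needs (0, 4, 1), free (4, 6, 7)); after release of (0, 0, 3) the pool is (4, 6, 10)
  run W4 (needs (0, 1, 3), free (4, 6, 10)); after release of (2, 1, 0) the pool is (6, 7, 10)


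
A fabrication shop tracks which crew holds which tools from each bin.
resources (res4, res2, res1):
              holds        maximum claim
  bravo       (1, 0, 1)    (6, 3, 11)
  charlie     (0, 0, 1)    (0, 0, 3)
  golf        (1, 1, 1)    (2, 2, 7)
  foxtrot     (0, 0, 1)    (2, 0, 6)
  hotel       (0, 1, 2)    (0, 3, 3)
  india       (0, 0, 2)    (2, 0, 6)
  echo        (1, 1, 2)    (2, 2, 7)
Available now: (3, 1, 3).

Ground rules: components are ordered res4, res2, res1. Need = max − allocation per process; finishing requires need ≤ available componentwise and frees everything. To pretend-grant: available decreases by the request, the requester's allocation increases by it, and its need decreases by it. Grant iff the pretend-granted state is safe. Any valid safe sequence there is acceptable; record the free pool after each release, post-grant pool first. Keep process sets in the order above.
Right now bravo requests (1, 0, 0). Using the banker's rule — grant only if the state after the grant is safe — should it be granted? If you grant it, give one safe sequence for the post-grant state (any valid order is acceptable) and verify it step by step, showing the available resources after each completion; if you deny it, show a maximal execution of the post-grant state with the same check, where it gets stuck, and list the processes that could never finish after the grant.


GRANT — the state after the grant stays safe, e.g. via charlie, india, echo, hotel, foxtrot, golf, bravo.
Key observation: with (2, 1, 3) left after the transfer, charlie can run at once — the state stays safe.
Verifying the post-grant state step by step:
  pool = (2, 1, 3)
  charlie needs (0, 0, 2) <= (2, 1, 3) -> finishes; pool += (0, 0, 1) = (2, 1, 4)
  india needs (2, 0, 4) <= (2, 1, 4) -> finishes; pool += (0, 0, 2) = (2, 1, 6)
  echo needs (1, 1, 5) <= (2, 1, 6) -> finishes; pool += (1, 1, 2) = (3, 2, 8)
  hotel needs (0, 2, 1) <= (3, 2, 8) -> finishes; pool += (0, 1, 2) = (3, 3, 10)
  foxtrot needs (2, 0, 5) <= (3, 3, 10) -> finishes; pool += (0, 0, 1) = (3, 3, 11)
  golf needs (1, 1, 6) <= (3, 3, 11) -> finishes; pool += (1, 1, 1) = (4, 4, 12)
  bravo needs (4, 3, 10) <= (4, 4, 12) -> finishes; pool += (2, 0, 1) = (6, 4, 13)


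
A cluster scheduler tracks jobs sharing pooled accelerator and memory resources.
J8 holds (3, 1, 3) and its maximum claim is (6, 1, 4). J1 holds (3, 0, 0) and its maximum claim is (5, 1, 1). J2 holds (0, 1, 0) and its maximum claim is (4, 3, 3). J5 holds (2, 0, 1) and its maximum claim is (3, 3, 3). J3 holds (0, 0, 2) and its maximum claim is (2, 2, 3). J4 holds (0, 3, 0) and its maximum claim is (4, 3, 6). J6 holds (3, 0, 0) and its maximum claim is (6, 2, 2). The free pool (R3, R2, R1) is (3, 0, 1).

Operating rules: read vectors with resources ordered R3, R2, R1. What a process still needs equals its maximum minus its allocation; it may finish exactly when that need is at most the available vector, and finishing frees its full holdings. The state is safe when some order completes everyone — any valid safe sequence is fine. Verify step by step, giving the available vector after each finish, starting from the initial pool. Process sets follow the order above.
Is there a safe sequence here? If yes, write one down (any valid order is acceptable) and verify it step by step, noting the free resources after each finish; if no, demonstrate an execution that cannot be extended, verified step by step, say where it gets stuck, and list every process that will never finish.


UNSAFE — no complete ordering exists.
Key observation: after J8, J1 the pool peaks at (9, 1, 4), and each blocked process is short somewhere: J2 on R2; J5 on R2; J3 on R2; J4 on R1; J6 on R2.
The run J8, J1 cannot be extended any further. Check, step by step:
  pool = (3, 0, 1)
  J8: need (3, 0, 1) fits (3, 0, 1); releases (3, 1, 3), pool now (6, 1, 4)
  J1: need (2, 1, 1) fits (6, 1, 4); releases (3, 0, 0), pool now (9, 1, 4)
  blocked: J2 wants (4, 2, 3), pool (9, 1, 4) — not enough R2
  blocked: J5 wants (1, 3, 2), pool (9, 1, 4) — not enough R2
  blocked: J3 wants (2, 2, 1), pool (9, 1, 4) — not enough R2
  blocked: J4 wants (4, 0, 6), pool (9, 1, 4) — not enough R1
  blocked: J6 wants (3, 2, 2), pool (9, 1, 4) — not enough R2
Never able to finish: J2, J5, J3, J4 and J6.


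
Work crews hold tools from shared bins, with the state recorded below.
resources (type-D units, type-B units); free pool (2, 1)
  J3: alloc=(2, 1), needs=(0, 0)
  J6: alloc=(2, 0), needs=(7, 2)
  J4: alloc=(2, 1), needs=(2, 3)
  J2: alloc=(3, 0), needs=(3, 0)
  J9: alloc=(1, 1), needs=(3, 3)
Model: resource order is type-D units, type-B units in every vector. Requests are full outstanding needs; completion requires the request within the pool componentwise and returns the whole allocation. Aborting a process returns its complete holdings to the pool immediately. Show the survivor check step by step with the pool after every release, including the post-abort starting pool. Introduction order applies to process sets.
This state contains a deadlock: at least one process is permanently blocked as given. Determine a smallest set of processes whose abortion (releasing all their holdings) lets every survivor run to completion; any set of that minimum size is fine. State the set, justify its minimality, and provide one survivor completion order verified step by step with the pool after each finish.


Abort J4.
Key observation: aborting J4 returns (2, 1), and J9 — hopeless before — runs at step 3 with the returned capacity in the pool.
Why nothing smaller works: aborting no one leaves the state deadlocked as given.
One survivor order: J3, J2, J9, J6. Verifying each step (post-abort pool first):
  pool = (4, 2)
  run J3 (needs (0, 0), free (4, 2)); after release of (2, 1) the pool is (6, 3)
  run J2 (needs (3, 0), free (6, 3)); after release of (3, 0) the pool is (9, 3)
  run J9 (needs (3, 3), free (9, 3)); after release of (1, 1) the pool is (10, 4)
  run J6 (needs (7, 2), free (10, 4)); after release of (2, 0) the pool is (12, 4)


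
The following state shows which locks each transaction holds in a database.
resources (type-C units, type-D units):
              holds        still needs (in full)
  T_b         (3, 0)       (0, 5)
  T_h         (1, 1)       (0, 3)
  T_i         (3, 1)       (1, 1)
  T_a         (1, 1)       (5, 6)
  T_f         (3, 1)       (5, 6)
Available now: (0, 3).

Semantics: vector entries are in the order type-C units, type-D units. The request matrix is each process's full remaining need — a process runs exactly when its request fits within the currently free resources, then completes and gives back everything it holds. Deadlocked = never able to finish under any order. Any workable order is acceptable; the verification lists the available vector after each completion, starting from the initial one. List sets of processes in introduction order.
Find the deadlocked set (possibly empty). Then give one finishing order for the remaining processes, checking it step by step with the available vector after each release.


Deadlocked: T_a and T_f.
Key observation: no order helps: past T_h, T_i, T_b, the free pool tops out at (7, 5), below what each blocked process needs in type-D units.
A valid finishing order for the others: T_h, T_i, T_b. Verifying each step:
  pool = (0, 3)
  T_h: need (0, 3) fits (0, 3); releases (1, 1), pool now (1, 4)
  T_i: need (1, 1) fits (1, 4); releases (3, 1), pool now (4, 5)
  T_b: need (0, 5) fits (4, 5); releases (3, 0), pool now (7, 5)
The blocked processes can never fit:
  T_a cannot run: need (5, 6) vs free (7, 5) (insufficient type-D units)
  T_f cannot run: need (5, 6) vs free (7, 5) (insufficient type-D units)


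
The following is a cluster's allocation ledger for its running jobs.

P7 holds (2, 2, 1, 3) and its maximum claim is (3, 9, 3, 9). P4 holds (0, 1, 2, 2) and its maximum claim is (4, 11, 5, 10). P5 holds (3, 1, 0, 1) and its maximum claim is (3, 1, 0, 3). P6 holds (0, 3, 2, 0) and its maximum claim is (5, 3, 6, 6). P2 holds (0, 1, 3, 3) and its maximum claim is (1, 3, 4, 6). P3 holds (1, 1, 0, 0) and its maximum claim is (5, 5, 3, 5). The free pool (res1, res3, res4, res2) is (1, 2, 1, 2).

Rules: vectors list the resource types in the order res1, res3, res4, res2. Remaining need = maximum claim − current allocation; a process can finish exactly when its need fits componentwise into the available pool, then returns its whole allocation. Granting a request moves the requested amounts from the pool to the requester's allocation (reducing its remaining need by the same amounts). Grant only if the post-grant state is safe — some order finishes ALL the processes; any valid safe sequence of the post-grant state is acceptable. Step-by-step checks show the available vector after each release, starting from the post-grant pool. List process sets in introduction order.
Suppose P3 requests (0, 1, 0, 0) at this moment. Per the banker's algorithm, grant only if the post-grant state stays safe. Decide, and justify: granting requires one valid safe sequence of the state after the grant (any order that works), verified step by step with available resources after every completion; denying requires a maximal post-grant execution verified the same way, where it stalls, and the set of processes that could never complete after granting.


GRANT: granting preserves safety; a valid post-grant sequence is P5, P2, P3, P6, P7, P4.
Key observation: with (1, 1, 1, 2) left after the transfer, P5 can run at once — the state stays safe.
Verifying the post-grant state step by step:
  pool = (1, 1, 1, 2)
  P5 needs (0, 0, 0, 2) <= (1, 1, 1, 2) -> finishes; pool += (3, 1, 0, 1) = (4, 2, 1, 3)
  P2 needs (1, 2, 1, 3) <= (4, 2, 1, 3) -> finishes; pool += (0, 1, 3, 3) = (4, 3, 4, 6)
  P3 needs (4, 3, 3, 5) <= (4, 3, 4, 6) -> finishes; pool += (1, 2, 0, 0) = (5, 5, 4, 6)
  P6 needs (5, 0, 4, 6) <= (5, 5, 4, 6) -> finishes; pool += (0, 3, 2, 0) = (5, 8, 6, 6)
  P7 needs (1, 7, 2, 6) <= (5, 8, 6, 6) -> finishes; pool += (2, 2, 1, 3) = (7, 10, 7, 9)
  P4 needs (4, 10, 3, 8) <= (7, 10, 7, 9) -> finishes; pool += (0, 1, 2, 2) = (7, 11, 9, 11)


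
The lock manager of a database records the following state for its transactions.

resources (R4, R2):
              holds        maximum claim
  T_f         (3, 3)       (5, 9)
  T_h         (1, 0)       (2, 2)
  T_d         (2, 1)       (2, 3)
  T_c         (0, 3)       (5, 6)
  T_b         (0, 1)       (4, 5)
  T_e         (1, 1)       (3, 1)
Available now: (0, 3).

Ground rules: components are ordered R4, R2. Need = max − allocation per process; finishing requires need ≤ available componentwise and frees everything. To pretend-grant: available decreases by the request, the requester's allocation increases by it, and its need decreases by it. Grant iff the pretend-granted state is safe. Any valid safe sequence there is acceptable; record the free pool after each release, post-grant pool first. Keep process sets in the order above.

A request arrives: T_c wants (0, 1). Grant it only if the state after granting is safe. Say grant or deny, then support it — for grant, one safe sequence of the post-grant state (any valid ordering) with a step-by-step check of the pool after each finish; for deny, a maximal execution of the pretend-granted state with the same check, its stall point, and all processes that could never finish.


DENY — the pretend-granted state is unsafe.
Key observation: after T_d, T_h, T_e, T_b the pool peaks at (4, 5), and each blocked process is short somewhere: T_f on R2; T_c on R4.
Pretend the grant happened; the run T_d, T_h, T_e, T_b goes as far as possible. Walking it through:
  pool = (0, 2)
  T_d: need (0, 2) fits (0, 2); releases (2, 1), pool now (2, 3)
  T_h: need (1, 2) fits (2, 3); releases (1, 0), pool now (3, 3)
  T_e: need (2, 0) fits (3, 3); releases (1, 1), pool now (4, 4)
  T_b: need (4, 4) fits (4, 4); releases (0, 1), pool now (4, 5)
  blocked: T_f wants (2, 6), pool (4, 5) — not enough R2
  blocked: T_c wants (5, 2), pool (4, 5) — not enough R4
Processes that could never finish after the grant: T_f and T_c.


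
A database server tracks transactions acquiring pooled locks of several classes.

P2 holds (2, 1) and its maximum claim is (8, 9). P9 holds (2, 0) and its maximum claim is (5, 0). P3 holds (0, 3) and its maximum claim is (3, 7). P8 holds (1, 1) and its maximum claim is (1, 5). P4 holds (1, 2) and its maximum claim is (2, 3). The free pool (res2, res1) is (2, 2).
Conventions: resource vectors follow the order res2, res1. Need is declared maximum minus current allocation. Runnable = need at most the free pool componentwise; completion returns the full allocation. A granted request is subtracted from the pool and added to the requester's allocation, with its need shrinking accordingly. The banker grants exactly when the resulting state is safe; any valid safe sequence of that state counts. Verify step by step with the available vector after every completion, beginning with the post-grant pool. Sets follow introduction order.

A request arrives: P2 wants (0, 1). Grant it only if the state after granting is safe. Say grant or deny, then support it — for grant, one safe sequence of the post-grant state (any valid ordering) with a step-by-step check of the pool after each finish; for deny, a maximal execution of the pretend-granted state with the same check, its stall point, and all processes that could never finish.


DENY: after the grant no complete ordering would exist.
Key observation: the pool after P4, P9 is (5, 3); every surviving request exceeds it in res1, so progress ends there.
Pretend the grant happened; the run P4, P9 goes as far as possible. Check, step by step:
  pool = (2, 1)
  P4 needs (1, 1) <= (2, 1) -> finishes; pool += (1, 2) = (3, 3)
  P9 needs (3, 0) <= (3, 3) -> finishes; pool += (2, 0) = (5, 3)
  P2 cannot run: need (6, 7) vs free (5, 3) (insufficient res2 and res1)
  P3 cannot run: need (3, 4) vs free (5, 3) (insufficient res1)
  P8 cannot run: need (0, 4) vs free (5, 3) (insufficient res1)
Had the request been granted, P2, P3 and P8 could never finish.


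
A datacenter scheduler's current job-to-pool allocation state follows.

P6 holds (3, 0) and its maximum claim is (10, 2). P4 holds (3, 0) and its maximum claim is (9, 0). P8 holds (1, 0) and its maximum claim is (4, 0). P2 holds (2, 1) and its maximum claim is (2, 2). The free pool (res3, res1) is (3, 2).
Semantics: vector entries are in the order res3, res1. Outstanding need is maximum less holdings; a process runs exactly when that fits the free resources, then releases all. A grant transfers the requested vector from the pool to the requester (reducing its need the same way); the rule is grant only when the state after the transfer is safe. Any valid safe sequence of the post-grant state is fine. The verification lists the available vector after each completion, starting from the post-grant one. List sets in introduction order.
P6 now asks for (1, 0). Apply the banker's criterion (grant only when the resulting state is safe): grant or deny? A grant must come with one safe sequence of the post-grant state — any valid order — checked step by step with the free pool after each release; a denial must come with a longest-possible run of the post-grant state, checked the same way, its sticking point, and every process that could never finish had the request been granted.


DENY: after the grant no complete ordering would exist.
Key observation: even finishing P2, P8 leaves just (5, 3) free — too little res3 for any of the remaining processes.
After a pretend grant, a maximal execution: P2, P8 — then nothing else fits. Verifying each step:
  pool = (2, 2)
  P2 needs (0, 1) <= (2, 2) -> finishes; pool += (2, 1) = (4, 3)
  P8 needs (3, 0) <= (4, 3) -> finishes; pool += (1, 0) = (5, 3)
  blocked: P6 wants (6, 2), pool (5, 3) — not enough res3
  blocked: P4 wants (6, 0), pool (5, 3) — not enough res3
Post-grant, the permanently blocked set is P6 and P4.


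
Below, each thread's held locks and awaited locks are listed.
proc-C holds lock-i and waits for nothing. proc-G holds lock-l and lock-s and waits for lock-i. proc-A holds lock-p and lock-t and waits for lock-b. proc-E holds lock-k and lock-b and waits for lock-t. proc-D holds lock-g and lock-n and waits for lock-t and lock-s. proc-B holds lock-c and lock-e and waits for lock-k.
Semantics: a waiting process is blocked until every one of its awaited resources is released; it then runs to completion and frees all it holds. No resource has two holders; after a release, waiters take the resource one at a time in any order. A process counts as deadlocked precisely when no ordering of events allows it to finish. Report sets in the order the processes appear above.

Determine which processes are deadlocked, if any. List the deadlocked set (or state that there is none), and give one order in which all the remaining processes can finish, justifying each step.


The deadlocked set is proc-A, proc-E, proc-D and proc-B.
Key observation: proc-A -> proc-E -> proc-A is a circular wait — nothing in it can go first; proc-D and proc-B wait into the deadlock from upstream.
One completion order for the rest: proc-C, proc-G.
Check, step by step:
  run proc-C (it waits on nothing); releases lock-i
  proc-G waits on lock-i — all released -> runs and releases lock-l and lock-s


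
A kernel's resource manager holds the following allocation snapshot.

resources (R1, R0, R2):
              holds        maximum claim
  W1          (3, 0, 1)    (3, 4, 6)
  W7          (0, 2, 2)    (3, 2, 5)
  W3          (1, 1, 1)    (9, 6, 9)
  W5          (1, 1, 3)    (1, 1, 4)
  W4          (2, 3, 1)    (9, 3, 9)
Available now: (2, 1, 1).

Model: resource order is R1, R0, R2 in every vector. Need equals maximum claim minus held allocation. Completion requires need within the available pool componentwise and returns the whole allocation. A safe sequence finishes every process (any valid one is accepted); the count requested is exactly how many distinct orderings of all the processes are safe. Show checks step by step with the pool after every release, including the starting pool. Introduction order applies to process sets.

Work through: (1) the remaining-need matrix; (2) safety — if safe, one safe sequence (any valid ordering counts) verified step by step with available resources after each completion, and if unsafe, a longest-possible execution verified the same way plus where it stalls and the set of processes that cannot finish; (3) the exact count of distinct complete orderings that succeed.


(1) Need matrix, components ordered R1, R0, R2:
  W1: (0, 4, 5)
  W7: (3, 0, 3)
  W3: (8, 5, 8)
  W5: (0, 0, 1)
  W4: (7, 0, 8)
(2) The state is UNSAFE.
Key observation: no order helps: past W5, W7, W1, the free pool tops out at (6, 4, 7), below what each blocked process needs in R1.
The run W5, W7, W1 cannot be extended any further. Verifying each step:
  pool = (2, 1, 1)
  run W5 (needs (0, 0, 1), free (2, 1, 1)); after release of (1, 1, 3) the pool is (3, 2, 4)
  run W7 (needs (3, 0, 3), free (3, 2, 4)); after release of (0, 2, 2) the pool is (3, 4, 6)
  run W1 (needs (0, 4, 5), free (3, 4, 6)); after release of (3, 0, 1) the pool is (6, 4, 7)
  W3 cannot run: need (8, 5, 8) vs free (6, 4, 7) (insufficient R1, R0 and R2)
  W4 cannot run: need (7, 0, 8) vs free (6, 4, 7) (insufficient R1 and R2)
Permanently blocked: W3 and W4.
(3) Precisely 0 of the possible complete orderings are safe sequences.


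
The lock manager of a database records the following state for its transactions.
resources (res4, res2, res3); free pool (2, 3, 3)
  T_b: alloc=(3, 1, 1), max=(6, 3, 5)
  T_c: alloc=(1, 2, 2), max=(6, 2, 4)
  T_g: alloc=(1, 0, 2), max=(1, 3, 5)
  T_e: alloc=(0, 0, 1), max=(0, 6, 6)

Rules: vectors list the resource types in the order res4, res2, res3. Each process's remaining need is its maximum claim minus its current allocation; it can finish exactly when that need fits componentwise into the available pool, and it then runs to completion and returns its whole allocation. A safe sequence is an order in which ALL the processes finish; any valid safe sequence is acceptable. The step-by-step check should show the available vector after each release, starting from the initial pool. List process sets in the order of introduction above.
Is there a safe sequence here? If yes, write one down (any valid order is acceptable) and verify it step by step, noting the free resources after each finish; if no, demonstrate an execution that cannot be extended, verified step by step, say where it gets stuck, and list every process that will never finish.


SAFE — a valid safe sequence is T_g, T_b, T_c, T_e.
Key observation: the first exact fit in this order is T_g — it needs (0, 3, 3) with (2, 3, 3) free, meeting a requested resource to the last unit.
Step-by-step check:
  pool = (2, 3, 3)
  T_g: need (0, 3, 3) fits (2, 3, 3); releases (1, 0, 2), pool now (3, 3, 5)
  T_b: need (3, 2, 4) fits (3, 3, 5); releases (3, 1, 1), pool now (6, 4, 6)
  T_c: need (5, 0, 2) fits (6, 4, 6); releases (1, 2, 2), pool now (7, 6, 8)
  T_e: need (0, 6, 5) fits (7, 6, 8); releases (0, 0, 1), pool now (7, 6, 9)


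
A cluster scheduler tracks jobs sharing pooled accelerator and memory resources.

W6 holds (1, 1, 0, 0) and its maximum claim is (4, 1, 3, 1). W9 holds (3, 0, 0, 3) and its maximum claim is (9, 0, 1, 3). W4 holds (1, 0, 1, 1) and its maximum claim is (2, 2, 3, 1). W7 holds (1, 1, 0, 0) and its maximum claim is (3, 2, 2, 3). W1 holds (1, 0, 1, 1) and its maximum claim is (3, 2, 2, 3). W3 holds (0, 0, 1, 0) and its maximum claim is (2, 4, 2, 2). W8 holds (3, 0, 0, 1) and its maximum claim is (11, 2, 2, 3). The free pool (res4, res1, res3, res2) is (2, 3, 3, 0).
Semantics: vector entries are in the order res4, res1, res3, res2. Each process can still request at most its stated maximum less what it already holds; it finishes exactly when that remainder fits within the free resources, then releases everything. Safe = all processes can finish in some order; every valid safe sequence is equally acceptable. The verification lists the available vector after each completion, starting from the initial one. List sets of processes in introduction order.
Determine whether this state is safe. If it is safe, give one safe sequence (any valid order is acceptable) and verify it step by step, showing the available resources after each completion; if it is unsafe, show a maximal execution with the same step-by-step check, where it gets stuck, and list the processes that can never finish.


UNSAFE.
Key observation: after W4, W6 the pool peaks at (4, 4, 4, 1), and each blocked process is short somewhere: W9 on res4; W7 on res2; W1 on res2; W3 on res2; W8 on res4, res2.
A maximal execution: W4, W6 — then nothing else fits. Check, step by step:
  pool = (2, 3, 3, 0)
  run W4 (needs (1, 2, 2, 0), free (2, 3, 3, 0)); after release of (1, 0, 1, 1) the pool is (3, 3, 4, 1)
  run W6 (needs (3, 0, 3, 1), free (3, 3, 4, 1)); after release of (1, 1, 0, 0) the pool is (4, 4, 4, 1)
  W9 cannot run: need (6, 0, 1, 0) vs free (4, 4, 4, 1) (insufficient res4)
  W7 cannot run: need (2, 1, 2, 3) vs free (4, 4, 4, 1) (insufficient res2)
  W1 cannot run: need (2, 2, 1, 2) vs free (4, 4, 4, 1) (insufficient res2)
  W3 cannot run: need (2, 4, 1, 2) vs free (4, 4, 4, 1) (insufficient res2)
  W8 cannot run: need (8, 2, 2, 2) vs free (4, 4, 4, 1) (insufficient res4 and res2)
Never able to finish: W9, W7, W1, W3 and W8.


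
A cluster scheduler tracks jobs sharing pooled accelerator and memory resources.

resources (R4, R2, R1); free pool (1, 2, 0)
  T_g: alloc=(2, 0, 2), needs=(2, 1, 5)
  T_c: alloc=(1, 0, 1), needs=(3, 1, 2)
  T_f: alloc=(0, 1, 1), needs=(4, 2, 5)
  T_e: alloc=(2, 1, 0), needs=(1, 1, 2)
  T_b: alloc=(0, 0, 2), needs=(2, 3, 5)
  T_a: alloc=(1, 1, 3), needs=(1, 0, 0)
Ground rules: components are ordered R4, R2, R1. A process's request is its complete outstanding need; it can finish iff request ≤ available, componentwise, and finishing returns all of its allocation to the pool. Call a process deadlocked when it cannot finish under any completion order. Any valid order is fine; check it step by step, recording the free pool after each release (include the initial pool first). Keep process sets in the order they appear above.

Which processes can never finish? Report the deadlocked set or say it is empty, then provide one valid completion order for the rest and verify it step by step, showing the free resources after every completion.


Deadlocked set: T_g, T_f and T_b.
Key observation: T_a, T_e, T_c can finish, but then (5, 4, 4) is all there is, and the blocked group's R1 demands exceed it.
A valid finishing order for the others: T_a, T_e, T_c. Walking it through:
  pool = (1, 2, 0)
  run T_a (needs (1, 0, 0), free (1, 2, 0)); after release of (1, 1, 3) the pool is (2, 3, 3)
  run T_e (needs (1, 1, 2), free (2, 3, 3)); after release of (2, 1, 0) the pool is (4, 4, 3)
  run T_c (needs (3, 1, 2), free (4, 4, 3)); after release of (1, 0, 1) the pool is (5, 4, 4)
None of the blocked processes ever fits:
  T_g still needs (2, 1, 5) but only (5, 4, 4) is free — short on R1
  T_f still needs (4, 2, 5) but only (5, 4, 4) is free — short on R1
  T_b still needs (2, 3, 5) but only (5, 4, 4) is free — short on R1


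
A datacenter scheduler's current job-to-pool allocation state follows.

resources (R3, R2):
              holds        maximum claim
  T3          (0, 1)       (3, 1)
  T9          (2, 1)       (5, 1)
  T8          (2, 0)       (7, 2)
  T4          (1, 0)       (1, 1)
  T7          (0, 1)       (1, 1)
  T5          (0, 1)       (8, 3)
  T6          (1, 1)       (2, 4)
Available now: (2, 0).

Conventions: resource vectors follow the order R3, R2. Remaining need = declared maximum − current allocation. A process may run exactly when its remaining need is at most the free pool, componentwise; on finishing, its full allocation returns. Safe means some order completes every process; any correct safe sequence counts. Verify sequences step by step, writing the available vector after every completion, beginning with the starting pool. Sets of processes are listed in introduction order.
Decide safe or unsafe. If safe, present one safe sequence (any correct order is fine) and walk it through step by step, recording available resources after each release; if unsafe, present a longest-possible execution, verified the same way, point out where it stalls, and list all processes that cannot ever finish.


The state is SAFE; one workable sequence: T7, T4, T3, T9, T8, T6, T5.
Key observation: T4 is the earliest step where a requested resource binds exactly: need (0, 1), pool (2, 1) at its turn.
Walking it through:
  pool = (2, 0)
  T7: need (1, 0) fits (2, 0); releases (0, 1), pool now (2, 1)
  T4: need (0, 1) fits (2, 1); releases (1, 0), pool now (3, 1)
  T3: need (3, 0) fits (3, 1); releases (0, 1), pool now (3, 2)
  T9: need (3, 0) fits (3, 2); releases (2, 1), pool now (5, 3)
  T8: need (5, 2) fits (5, 3); releases (2, 0), pool now (7, 3)
  T6: need (1, 3) fits (7, 3); releases (1, 1), pool now (8, 4)
  T5: need (8, 2) fits (8, 4); releases (0, 1), pool now (8, 5)


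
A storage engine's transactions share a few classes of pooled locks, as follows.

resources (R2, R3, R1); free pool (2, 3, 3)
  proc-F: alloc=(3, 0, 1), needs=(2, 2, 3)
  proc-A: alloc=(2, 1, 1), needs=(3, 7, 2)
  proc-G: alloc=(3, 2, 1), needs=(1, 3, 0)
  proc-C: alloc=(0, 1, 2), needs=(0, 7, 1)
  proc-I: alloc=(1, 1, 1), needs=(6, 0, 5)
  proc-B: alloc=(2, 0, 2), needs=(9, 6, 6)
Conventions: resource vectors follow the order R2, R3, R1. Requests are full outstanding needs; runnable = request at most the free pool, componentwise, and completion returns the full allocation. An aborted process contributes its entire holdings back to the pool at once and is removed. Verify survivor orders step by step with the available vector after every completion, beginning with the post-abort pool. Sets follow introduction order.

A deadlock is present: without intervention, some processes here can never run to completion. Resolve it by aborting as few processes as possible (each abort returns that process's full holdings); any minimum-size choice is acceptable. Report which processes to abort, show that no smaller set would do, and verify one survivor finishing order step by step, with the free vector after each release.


Minimum abort set: proc-C.
Key observation: proc-A was stuck for good until proc-C gave back (0, 1, 2); in the order shown it finishes at step 4.
No smaller set exists: with zero aborts the deadlock remains.
Survivors finish in the order: proc-F, proc-G, proc-I, proc-A, proc-B. Verifying each step (pool after the aborts first):
  pool = (2, 4, 5)
  proc-F needs (2, 2, 3) <= (2, 4, 5) -> finishes; pool += (3, 0, 1) = (5, 4, 6)
  proc-G needs (1, 3, 0) <= (5, 4, 6) -> finishes; pool += (3, 2, 1) = (8, 6, 7)
  proc-I needs (6, 0, 5) <= (8, 6, 7) -> finishes; pool += (1, 1, 1) = (9, 7, 8)
  proc-A needs (3, 7, 2) <= (9, 7, 8) -> finishes; pool += (2, 1, 1) = (11, 8, 9)
  proc-B needs (9, 6, 6) <= (11, 8, 9) -> finishes; pool += (2, 0, 2) = (13, 8, 11)
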